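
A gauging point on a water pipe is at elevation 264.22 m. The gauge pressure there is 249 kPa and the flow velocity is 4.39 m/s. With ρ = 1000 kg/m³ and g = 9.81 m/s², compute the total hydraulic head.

h ≈ 290.58 m

Pressure head ψ = P/(ρg) = 249×1000 / (1000 × 9.81) = 25.38 m.
Velocity head = v²/(2g) = 4.39² / (2 × 9.81) = 0.982 m.
h = z + ψ + v²/(2g) = 264.22 + 25.38 + 0.982 = 290.58 m.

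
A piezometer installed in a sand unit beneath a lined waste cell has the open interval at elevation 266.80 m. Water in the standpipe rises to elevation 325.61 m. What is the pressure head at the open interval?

Total head h = 325.61 m (the water-surface elevation in the piezometer).
Pressure head ψ = h − z = 325.61 − 266.80 = 58.81 m.

ψ ≈ 58.81 m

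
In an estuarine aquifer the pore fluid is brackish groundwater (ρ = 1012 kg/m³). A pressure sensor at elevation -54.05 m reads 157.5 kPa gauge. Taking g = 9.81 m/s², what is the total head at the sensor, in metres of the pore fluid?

h ≈ -38.19 m

ψ = P/(ρg) = 157.5×1000 / (1012 × 9.81) = 15.86 m.
h = z + ψ = -54.05 + 15.86 = -38.19 m.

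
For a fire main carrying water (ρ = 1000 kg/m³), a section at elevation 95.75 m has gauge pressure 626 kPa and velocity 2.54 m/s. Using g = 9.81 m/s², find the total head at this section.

h ≈ 159.89 m

Pressure head ψ = P/(ρg) = 626×1000 / (1000 × 9.81) = 63.81 m.
Velocity head = v²/(2g) = 2.54² / (2 × 9.81) = 0.329 m.
h = z + ψ + v²/(2g) = 95.75 + 63.81 + 0.329 = 159.89 m.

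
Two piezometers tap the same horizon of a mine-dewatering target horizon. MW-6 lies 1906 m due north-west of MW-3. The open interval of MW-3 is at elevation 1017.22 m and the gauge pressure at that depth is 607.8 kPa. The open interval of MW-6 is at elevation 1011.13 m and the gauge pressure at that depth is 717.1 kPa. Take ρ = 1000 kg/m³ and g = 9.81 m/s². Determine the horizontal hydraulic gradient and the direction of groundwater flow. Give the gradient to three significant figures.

i ≈ 0.00265; groundwater flows toward the south-east

Pressure head at MW-3: ψ = P/(ρg) = 607.8×1000 / (1000 × 9.81) = 61.96 m.
Total head at MW-3: h = z + ψ = 1017.22 + 61.96 = 1079.18 m.
Pressure head at MW-6: ψ = P/(ρg) = 717.1×1000 / (1000 × 9.81) = 73.10 m.
Total head at MW-6: h = z + ψ = 1011.13 + 73.10 = 1084.23 m.
Head difference: h(MW-3) − h(MW-6) = 1079.18 − 1084.23 = -5.05 m.
Hydraulic gradient: i = |Δh| / L = 5.05 / 1906 = 0.00265.
Flow is from higher to lower head: from MW-6 toward MW-3, i.e. toward the south-east.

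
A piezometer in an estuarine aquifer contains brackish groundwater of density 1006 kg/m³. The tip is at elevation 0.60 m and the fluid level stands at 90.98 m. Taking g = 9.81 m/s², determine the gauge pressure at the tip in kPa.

P ≈ 892 kPa

Pressure head ψ = h − z = 90.98 − 0.60 = 90.38 m.
P = ρgψ = 1006 × 9.81 × 90.38 = 891948 Pa ≈ 892 kPa.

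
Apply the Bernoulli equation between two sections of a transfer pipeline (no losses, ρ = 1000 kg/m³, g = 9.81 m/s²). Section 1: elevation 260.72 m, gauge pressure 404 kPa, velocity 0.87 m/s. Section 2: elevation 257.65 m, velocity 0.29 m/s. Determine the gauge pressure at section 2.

P₂ ≈ 434 kPa

Pressure head at 1: ψ₁ = P₁/(ρg) = 404×1000 / (1000 × 9.81) = 41.18 m.
Velocity heads: v₁²/2g = 0.87²/19.62 = 0.039 m; v₂²/2g = 0.29²/19.62 = 0.004 m.
Total head H = z₁ + ψ₁ + v₁²/2g = 260.72 + 41.18 + 0.039 = 301.94 m.
ψ₂ = H − z₂ − v₂²/2g = 301.94 − 257.65 − 0.004 = 44.29 m.
P₂ = ρgψ₂ = 1000 × 9.81 × 44.29 ≈ 434 kPa.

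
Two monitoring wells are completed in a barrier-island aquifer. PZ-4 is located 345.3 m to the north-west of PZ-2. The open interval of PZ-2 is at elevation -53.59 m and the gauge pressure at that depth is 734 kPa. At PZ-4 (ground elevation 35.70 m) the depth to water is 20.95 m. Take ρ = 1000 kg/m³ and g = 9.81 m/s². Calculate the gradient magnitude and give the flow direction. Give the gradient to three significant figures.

Pressure head at PZ-2: ψ = P/(ρg) = 734×1000 / (1000 × 9.81) = 74.82 m.
Total head at PZ-2: h = z + ψ = -53.59 + 74.82 = 21.23 m.
Total head at PZ-4: h = 35.70 − 20.95 = 14.75 m.
Head difference: h(PZ-2) − h(PZ-4) = 21.23 − 14.75 = 6.48 m.
Hydraulic gradient: i = |Δh| / L = 6.48 / 345.3 = 0.0188.
Flow is from higher to lower head: from PZ-2 toward PZ-4, i.e. toward the north-west.

i ≈ 0.0188; groundwater flows toward the north-west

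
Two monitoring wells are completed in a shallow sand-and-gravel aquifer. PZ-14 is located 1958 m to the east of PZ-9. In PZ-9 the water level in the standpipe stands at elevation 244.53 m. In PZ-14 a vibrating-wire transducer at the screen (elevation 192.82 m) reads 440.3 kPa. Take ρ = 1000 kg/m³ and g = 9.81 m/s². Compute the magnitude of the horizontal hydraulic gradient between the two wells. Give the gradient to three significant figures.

Total head at PZ-9: h = 244.53 m (water level in the piezometer is the total head).
Pressure head at PZ-14: ψ = P/(ρg) = 440.3×1000 / (1000 × 9.81) = 44.88 m.
Total head at PZ-14: h = z + ψ = 192.82 + 44.88 = 237.70 m.
Head difference: h(PZ-9) − h(PZ-14) = 244.53 − 237.70 = 6.83 m.
Hydraulic gradient: i = |Δh| / L = 6.83 / 1958 = 0.00349.

i ≈ 0.00349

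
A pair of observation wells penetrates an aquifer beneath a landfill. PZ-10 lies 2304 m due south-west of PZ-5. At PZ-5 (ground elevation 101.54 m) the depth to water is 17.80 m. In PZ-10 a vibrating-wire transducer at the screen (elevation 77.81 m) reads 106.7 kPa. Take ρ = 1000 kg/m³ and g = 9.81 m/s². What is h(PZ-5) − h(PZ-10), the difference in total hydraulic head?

Δh ≈ -4.95 m

Total head at PZ-5: h = 101.54 − 17.80 = 83.74 m.
Pressure head at PZ-10: ψ = P/(ρg) = 106.7×1000 / (1000 × 9.81) = 10.88 m.
Total head at PZ-10: h = z + ψ = 77.81 + 10.88 = 88.69 m.
Head difference: h(PZ-5) − h(PZ-10) = 83.74 − 88.69 = -4.95 m.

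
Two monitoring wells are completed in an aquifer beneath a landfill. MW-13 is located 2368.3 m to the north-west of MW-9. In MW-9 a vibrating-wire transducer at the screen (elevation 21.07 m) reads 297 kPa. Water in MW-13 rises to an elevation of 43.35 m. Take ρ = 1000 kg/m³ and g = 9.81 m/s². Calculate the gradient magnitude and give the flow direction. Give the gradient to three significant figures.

Pressure head at MW-9: ψ = P/(ρg) = 297×1000 / (1000 × 9.81) = 30.28 m.
Total head at MW-9: h = z + ψ = 21.07 + 30.28 = 51.35 m.
Total head at MW-13: h = 43.35 m (water level in the piezometer is the total head).
Head difference: h(MW-9) − h(MW-13) = 51.35 − 43.35 = 8.00 m.
Hydraulic gradient: i = |Δh| / L = 8.00 / 2368.3 = 0.00338.
Flow is from higher to lower head: from MW-9 toward MW-13, i.e. toward the north-west.

i ≈ 0.00338; groundwater flows toward the north-west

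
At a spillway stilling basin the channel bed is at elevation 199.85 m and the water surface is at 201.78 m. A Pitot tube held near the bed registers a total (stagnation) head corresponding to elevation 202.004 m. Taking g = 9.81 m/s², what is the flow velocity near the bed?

Near the bed, under hydrostatic conditions, the piezometric head (z + ψ) equals the free-surface elevation, 201.78 m.
Velocity head = total − piezometric = 202.004 − 201.78 = 0.224 m.
v = √(2g·h_v) = √(2 × 9.81 × 0.224) = 2.10 m/s.

v ≈ 2.10 m/s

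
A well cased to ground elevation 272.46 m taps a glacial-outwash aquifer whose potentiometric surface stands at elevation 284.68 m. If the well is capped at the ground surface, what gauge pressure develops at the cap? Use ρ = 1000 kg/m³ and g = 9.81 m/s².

P ≈ 120 kPa

Head above the cap: Δh = 284.68 − 272.46 = 12.22 m.
P = ρgΔh = 1000 × 9.81 × 12.22 = 119878 Pa ≈ 120 kPa.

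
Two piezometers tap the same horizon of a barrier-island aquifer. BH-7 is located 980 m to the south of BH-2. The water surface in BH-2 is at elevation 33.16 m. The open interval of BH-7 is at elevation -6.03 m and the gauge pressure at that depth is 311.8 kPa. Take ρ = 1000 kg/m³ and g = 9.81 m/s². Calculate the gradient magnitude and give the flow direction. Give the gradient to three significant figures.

Total head at BH-2: h = 33.16 m (water level in the piezometer is the total head).
Pressure head at BH-7: ψ = P/(ρg) = 311.8×1000 / (1000 × 9.81) = 31.78 m.
Total head at BH-7: h = z + ψ = -6.03 + 31.78 = 25.75 m.
Head difference: h(BH-2) − h(BH-7) = 33.16 − 25.75 = 7.41 m.
Hydraulic gradient: i = |Δh| / L = 7.41 / 980 = 0.00756.
Flow is from higher to lower head: from BH-2 toward BH-7, i.e. toward the south.

i ≈ 0.00756; groundwater flows toward the south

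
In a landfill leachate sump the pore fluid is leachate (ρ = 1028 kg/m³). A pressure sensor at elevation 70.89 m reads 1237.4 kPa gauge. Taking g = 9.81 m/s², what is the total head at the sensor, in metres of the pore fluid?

ψ = P/(ρg) = 1237.4×1000 / (1028 × 9.81) = 122.70 m.
h = z + ψ = 70.89 + 122.70 = 193.59 m.

h ≈ 193.59 m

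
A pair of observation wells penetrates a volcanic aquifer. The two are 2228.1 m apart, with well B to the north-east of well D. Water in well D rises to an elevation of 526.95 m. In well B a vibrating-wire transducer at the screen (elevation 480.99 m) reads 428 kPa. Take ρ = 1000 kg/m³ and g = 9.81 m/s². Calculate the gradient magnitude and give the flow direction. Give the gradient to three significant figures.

Total head at well D: h = 526.95 m (water level in the piezometer is the total head).
Pressure head at well B: ψ = P/(ρg) = 428×1000 / (1000 × 9.81) = 43.63 m.
Total head at well B: h = z + ψ = 480.99 + 43.63 = 524.62 m.
Head difference: h(well D) − h(well B) = 526.95 − 524.62 = 2.33 m.
Hydraulic gradient: i = |Δh| / L = 2.33 / 2228.1 = 0.00105.
Flow is from higher to lower head: from well D toward well B, i.e. toward the north-east.

i ≈ 0.00105; groundwater flows toward the north-east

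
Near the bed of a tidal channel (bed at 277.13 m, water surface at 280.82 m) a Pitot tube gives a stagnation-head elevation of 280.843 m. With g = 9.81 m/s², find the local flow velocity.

Near the bed, under hydrostatic conditions, the piezometric head (z + ψ) equals the free-surface elevation, 280.82 m.
Velocity head = total − piezometric = 280.843 − 280.82 = 0.023 m.
v = √(2g·h_v) = √(2 × 9.81 × 0.023) = 0.672 m/s.

v ≈ 0.672 m/s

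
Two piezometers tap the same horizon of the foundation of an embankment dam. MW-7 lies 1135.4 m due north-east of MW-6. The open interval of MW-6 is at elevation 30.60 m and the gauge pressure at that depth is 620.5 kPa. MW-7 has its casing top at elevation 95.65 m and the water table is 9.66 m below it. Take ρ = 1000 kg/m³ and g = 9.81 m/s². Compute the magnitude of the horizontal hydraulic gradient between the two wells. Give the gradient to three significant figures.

i ≈ 0.00692

Pressure head at MW-6: ψ = P/(ρg) = 620.5×1000 / (1000 × 9.81) = 63.25 m.
Total head at MW-6: h = z + ψ = 30.60 + 63.25 = 93.85 m.
Total head at MW-7: h = 95.65 − 9.66 = 85.99 m.
Head difference: h(MW-6) − h(MW-7) = 93.85 − 85.99 = 7.86 m.
Hydraulic gradient: i = |Δh| / L = 7.86 / 1135.4 = 0.00692.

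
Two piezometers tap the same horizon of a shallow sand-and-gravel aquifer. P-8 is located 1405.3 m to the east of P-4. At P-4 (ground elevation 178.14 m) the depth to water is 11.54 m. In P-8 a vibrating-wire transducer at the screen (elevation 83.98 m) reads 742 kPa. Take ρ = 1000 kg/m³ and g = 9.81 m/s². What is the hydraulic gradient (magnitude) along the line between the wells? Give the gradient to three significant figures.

i ≈ 0.00497

Total head at P-4: h = 178.14 − 11.54 = 166.60 m.
Pressure head at P-8: ψ = P/(ρg) = 742×1000 / (1000 × 9.81) = 75.64 m.
Total head at P-8: h = z + ψ = 83.98 + 75.64 = 159.62 m.
Head difference: h(P-4) − h(P-8) = 166.60 − 159.62 = 6.98 m.
Hydraulic gradient: i = |Δh| / L = 6.98 / 1405.3 = 0.00497.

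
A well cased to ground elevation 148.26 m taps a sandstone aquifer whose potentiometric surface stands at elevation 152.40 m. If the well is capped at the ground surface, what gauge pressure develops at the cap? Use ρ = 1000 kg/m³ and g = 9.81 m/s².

P ≈ 40.6 kPa

Head above the cap: Δh = 152.40 − 148.26 = 4.14 m.
P = ρgΔh = 1000 × 9.81 × 4.14 = 40613 Pa ≈ 40.6 kPa.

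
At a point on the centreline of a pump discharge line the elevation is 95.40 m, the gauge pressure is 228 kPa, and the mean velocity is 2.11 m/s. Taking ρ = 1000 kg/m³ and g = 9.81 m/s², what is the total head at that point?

Pressure head ψ = P/(ρg) = 228×1000 / (1000 × 9.81) = 23.24 m.
Velocity head = v²/(2g) = 2.11² / (2 × 9.81) = 0.227 m.
h = z + ψ + v²/(2g) = 95.40 + 23.24 + 0.227 = 118.87 m.

h ≈ 118.87 m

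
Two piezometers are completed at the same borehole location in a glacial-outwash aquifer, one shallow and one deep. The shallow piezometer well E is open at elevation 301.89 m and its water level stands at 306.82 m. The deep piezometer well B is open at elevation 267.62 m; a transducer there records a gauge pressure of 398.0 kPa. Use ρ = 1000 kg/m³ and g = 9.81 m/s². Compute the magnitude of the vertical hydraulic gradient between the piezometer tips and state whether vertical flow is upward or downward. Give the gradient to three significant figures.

|i_v| ≈ 0.0400; vertical flow is upward

Total head at well E: h = 306.82 m (water level in the standpipe).
Pressure head at well B: ψ = P/(ρg) = 398.0×1000 / (1000 × 9.81) = 40.57 m.
Total head at well B: h = z + ψ = 267.62 + 40.57 = 308.19 m.
Δh = h(well E) − h(well B) = 306.82 − 308.19 = -1.37 m.
Vertical separation Δz = 301.89 − 267.62 = 34.27 m.
|i_v| = |Δh| / Δz = 1.37 / 34.27 = 0.0400.
Head is higher in the deep piezometer, so vertical flow is upward (discharge condition).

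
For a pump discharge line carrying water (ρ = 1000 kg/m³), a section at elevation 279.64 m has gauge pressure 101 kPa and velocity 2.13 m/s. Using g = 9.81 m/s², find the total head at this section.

h ≈ 290.17 m

Pressure head ψ = P/(ρg) = 101×1000 / (1000 × 9.81) = 10.30 m.
Velocity head = v²/(2g) = 2.13² / (2 × 9.81) = 0.231 m.
h = z + ψ + v²/(2g) = 279.64 + 10.30 + 0.231 = 290.17 m.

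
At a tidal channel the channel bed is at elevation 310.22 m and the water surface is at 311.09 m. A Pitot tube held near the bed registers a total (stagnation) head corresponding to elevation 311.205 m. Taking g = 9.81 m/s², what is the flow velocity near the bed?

v ≈ 1.50 m/s

Near the bed, under hydrostatic conditions, the piezometric head (z + ψ) equals the free-surface elevation, 311.09 m.
Velocity head = total − piezometric = 311.205 − 311.09 = 0.115 m.
v = √(2g·h_v) = √(2 × 9.81 × 0.115) = 1.50 m/s.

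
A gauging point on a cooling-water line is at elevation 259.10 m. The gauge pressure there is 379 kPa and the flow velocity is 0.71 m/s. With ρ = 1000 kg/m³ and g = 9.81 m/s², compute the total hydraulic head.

h ≈ 297.76 m

Pressure head ψ = P/(ρg) = 379×1000 / (1000 × 9.81) = 38.63 m.
Velocity head = v²/(2g) = 0.71² / (2 × 9.81) = 0.026 m.
h = z + ψ + v²/(2g) = 259.10 + 38.63 + 0.026 = 297.76 m.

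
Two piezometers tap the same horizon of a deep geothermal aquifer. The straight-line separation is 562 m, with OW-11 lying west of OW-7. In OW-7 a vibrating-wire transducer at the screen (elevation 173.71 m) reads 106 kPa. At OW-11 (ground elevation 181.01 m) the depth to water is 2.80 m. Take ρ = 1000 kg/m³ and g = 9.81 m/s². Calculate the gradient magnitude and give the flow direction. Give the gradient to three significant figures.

i ≈ 0.0112; groundwater flows toward the west

Pressure head at OW-7: ψ = P/(ρg) = 106×1000 / (1000 × 9.81) = 10.81 m.
Total head at OW-7: h = z + ψ = 173.71 + 10.81 = 184.52 m.
Total head at OW-11: h = 181.01 − 2.80 = 178.21 m.
Head difference: h(OW-7) − h(OW-11) = 184.52 − 178.21 = 6.31 m.
Hydraulic gradient: i = |Δh| / L = 6.31 / 562 = 0.0112.
Flow is from higher to lower head: from OW-7 toward OW-11, i.e. toward the west.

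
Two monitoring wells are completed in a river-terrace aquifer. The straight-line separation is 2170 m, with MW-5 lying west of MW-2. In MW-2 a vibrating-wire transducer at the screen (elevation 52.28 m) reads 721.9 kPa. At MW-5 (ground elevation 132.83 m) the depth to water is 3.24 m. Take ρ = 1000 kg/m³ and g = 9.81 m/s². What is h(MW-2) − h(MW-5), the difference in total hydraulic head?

Pressure head at MW-2: ψ = P/(ρg) = 721.9×1000 / (1000 × 9.81) = 73.59 m.
Total head at MW-2: h = z + ψ = 52.28 + 73.59 = 125.87 m.
Total head at MW-5: h = 132.83 − 3.24 = 129.59 m.
Head difference: h(MW-2) − h(MW-5) = 125.87 − 129.59 = -3.72 m.

Δh ≈ -3.72 m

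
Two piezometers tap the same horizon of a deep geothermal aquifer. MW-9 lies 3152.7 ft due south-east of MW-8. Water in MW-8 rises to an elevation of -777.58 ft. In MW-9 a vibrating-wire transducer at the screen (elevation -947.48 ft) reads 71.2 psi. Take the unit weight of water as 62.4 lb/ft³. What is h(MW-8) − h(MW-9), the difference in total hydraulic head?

Δh ≈ 5.59 ft

Total head at MW-8: h = -777.58 ft (water level in the piezometer is the total head).
Pressure head at MW-9: ψ = 144·P/γ = 144 × 71.2 / 62.4 = 164.31 ft.
Total head at MW-9: h = z + ψ = -947.48 + 164.31 = -783.17 ft.
Head difference: h(MW-8) − h(MW-9) = -777.58 − (-783.17) = 5.59 ft.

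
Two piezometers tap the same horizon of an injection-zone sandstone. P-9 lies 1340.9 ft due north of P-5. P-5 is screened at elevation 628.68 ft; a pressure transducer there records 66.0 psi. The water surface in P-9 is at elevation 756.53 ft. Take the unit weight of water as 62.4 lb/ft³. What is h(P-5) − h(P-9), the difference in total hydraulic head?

Δh ≈ 24.46 ft

Pressure head at P-5: ψ = 144·P/γ = 144 × 66.0 / 62.4 = 152.31 ft.
Total head at P-5: h = z + ψ = 628.68 + 152.31 = 780.99 ft.
Total head at P-9: h = 756.53 ft (water level in the piezometer is the total head).
Head difference: h(P-5) − h(P-9) = 780.99 − 756.53 = 24.46 ft.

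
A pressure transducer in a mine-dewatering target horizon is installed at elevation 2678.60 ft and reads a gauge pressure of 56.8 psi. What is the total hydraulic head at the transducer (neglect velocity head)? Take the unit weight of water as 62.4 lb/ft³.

ψ = 144·P/γ = 144 × 56.8 / 62.4 = 131.08 ft.
h = z + ψ = 2678.60 + 131.08 = 2809.68 ft.

h ≈ 2809.68 ft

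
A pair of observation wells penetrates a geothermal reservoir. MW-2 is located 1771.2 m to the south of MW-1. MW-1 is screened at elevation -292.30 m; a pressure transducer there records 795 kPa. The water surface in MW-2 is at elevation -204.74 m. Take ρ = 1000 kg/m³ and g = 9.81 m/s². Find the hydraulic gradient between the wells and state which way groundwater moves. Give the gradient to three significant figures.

Pressure head at MW-1: ψ = P/(ρg) = 795×1000 / (1000 × 9.81) = 81.04 m.
Total head at MW-1: h = z + ψ = -292.30 + 81.04 = -211.26 m.
Total head at MW-2: h = -204.74 m (water level in the piezometer is the total head).
Head difference: h(MW-1) − h(MW-2) = -211.26 − (-204.74) = -6.52 m.
Hydraulic gradient: i = |Δh| / L = 6.52 / 1771.2 = 0.00368.
Flow is from higher to lower head: from MW-2 toward MW-1, i.e. toward the north.

i ≈ 0.00368; groundwater flows toward the north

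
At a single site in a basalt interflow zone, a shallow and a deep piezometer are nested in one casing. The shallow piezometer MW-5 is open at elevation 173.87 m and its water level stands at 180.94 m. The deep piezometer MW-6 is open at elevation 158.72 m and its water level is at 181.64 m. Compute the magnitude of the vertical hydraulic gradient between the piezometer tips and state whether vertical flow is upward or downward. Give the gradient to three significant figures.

Total head at MW-5: h = 180.94 m (water level in the standpipe).
Total head at MW-6: h = 181.64 m.
Δh = h(MW-5) − h(MW-6) = 180.94 − 181.64 = -0.70 m.
Vertical separation Δz = 173.87 − 158.72 = 15.15 m.
|i_v| = |Δh| / Δz = 0.70 / 15.15 = 0.0462.
Head is higher in the deep piezometer, so vertical flow is upward (discharge condition).

|i_v| ≈ 0.0462; vertical flow is upward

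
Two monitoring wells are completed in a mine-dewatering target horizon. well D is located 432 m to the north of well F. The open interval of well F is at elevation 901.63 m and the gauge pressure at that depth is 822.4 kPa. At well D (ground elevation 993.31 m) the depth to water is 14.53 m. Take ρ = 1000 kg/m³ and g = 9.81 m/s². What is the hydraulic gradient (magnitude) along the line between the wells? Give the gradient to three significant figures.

i ≈ 0.0155

Pressure head at well F: ψ = P/(ρg) = 822.4×1000 / (1000 × 9.81) = 83.83 m.
Total head at well F: h = z + ψ = 901.63 + 83.83 = 985.46 m.
Total head at well D: h = 993.31 − 14.53 = 978.78 m.
Head difference: h(well F) − h(well D) = 985.46 − 978.78 = 6.68 m.
Hydraulic gradient: i = |Δh| / L = 6.68 / 432 = 0.0155.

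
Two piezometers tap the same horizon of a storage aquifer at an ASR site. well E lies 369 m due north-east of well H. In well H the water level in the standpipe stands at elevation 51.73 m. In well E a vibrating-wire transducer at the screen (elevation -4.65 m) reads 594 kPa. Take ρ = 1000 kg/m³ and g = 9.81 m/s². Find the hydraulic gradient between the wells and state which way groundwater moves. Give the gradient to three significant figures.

i ≈ 0.0113; groundwater flows toward the south-west

Total head at well H: h = 51.73 m (water level in the piezometer is the total head).
Pressure head at well E: ψ = P/(ρg) = 594×1000 / (1000 × 9.81) = 60.55 m.
Total head at well E: h = z + ψ = -4.65 + 60.55 = 55.90 m.
Head difference: h(well H) − h(well E) = 51.73 − 55.90 = -4.17 m.
Hydraulic gradient: i = |Δh| / L = 4.17 / 369 = 0.0113.
Flow is from higher to lower head: from well E toward well H, i.e. toward the south-west.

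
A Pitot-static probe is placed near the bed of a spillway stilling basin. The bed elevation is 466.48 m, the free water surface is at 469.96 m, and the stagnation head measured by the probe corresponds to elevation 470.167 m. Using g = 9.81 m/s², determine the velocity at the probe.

Near the bed, under hydrostatic conditions, the piezometric head (z + ψ) equals the free-surface elevation, 469.96 m.
Velocity head = total − piezometric = 470.167 − 469.96 = 0.207 m.
v = √(2g·h_v) = √(2 × 9.81 × 0.207) = 2.02 m/s.

v ≈ 2.02 m/s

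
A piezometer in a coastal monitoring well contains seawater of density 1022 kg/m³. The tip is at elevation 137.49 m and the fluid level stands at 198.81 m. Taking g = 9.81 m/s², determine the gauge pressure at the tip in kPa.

Pressure head ψ = h − z = 198.81 − 137.49 = 61.32 m.
P = ρgψ = 1022 × 9.81 × 61.32 = 614783 Pa ≈ 615 kPa.

P ≈ 615 kPa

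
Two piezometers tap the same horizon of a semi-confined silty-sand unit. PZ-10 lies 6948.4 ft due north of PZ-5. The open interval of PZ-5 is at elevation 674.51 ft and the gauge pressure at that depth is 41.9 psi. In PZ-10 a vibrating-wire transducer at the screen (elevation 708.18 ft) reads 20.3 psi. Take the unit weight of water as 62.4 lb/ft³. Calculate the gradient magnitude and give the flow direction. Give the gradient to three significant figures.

Pressure head at PZ-5: ψ = 144·P/γ = 144 × 41.9 / 62.4 = 96.69 ft.
Total head at PZ-5: h = z + ψ = 674.51 + 96.69 = 771.20 ft.
Pressure head at PZ-10: ψ = 144·P/γ = 144 × 20.3 / 62.4 = 46.85 ft.
Total head at PZ-10: h = z + ψ = 708.18 + 46.85 = 755.03 ft.
Head difference: h(PZ-5) − h(PZ-10) = 771.20 − 755.03 = 16.17 ft.
Hydraulic gradient: i = |Δh| / L = 16.17 / 6948.4 = 0.00233.
Flow is from higher to lower head: from PZ-5 toward PZ-10, i.e. toward the north.

i ≈ 0.00233; groundwater flows toward the north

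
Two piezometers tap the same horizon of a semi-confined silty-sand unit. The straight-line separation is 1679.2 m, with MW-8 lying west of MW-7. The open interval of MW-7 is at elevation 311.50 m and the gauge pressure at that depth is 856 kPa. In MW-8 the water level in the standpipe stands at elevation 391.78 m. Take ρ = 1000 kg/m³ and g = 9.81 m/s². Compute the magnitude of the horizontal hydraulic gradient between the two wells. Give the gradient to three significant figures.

i ≈ 0.00416

Pressure head at MW-7: ψ = P/(ρg) = 856×1000 / (1000 × 9.81) = 87.26 m.
Total head at MW-7: h = z + ψ = 311.50 + 87.26 = 398.76 m.
Total head at MW-8: h = 391.78 m (water level in the piezometer is the total head).
Head difference: h(MW-7) − h(MW-8) = 398.76 − 391.78 = 6.98 m.
Hydraulic gradient: i = |Δh| / L = 6.98 / 1679.2 = 0.00416.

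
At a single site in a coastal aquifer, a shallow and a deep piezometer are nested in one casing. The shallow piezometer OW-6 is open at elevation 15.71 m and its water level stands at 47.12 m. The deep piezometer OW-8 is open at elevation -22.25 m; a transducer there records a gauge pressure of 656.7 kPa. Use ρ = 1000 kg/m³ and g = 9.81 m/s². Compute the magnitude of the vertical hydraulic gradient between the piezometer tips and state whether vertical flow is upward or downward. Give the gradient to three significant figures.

Total head at OW-6: h = 47.12 m (water level in the standpipe).
Pressure head at OW-8: ψ = P/(ρg) = 656.7×1000 / (1000 × 9.81) = 66.94 m.
Total head at OW-8: h = z + ψ = -22.25 + 66.94 = 44.69 m.
Δh = h(OW-6) − h(OW-8) = 47.12 − 44.69 = 2.43 m.
Vertical separation Δz = 15.71 − (-22.25) = 37.96 m.
|i_v| = |Δh| / Δz = 2.43 / 37.96 = 0.0640.
Head is higher in the shallow piezometer, so vertical flow is downward (recharge condition).

|i_v| ≈ 0.0640; vertical flow is downward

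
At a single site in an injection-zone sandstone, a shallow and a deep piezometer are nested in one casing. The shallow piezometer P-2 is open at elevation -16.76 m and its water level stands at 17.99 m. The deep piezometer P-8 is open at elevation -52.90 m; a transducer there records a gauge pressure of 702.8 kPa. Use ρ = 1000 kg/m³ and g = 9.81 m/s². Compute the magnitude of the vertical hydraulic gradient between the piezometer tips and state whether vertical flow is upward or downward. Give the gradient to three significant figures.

|i_v| ≈ 0.0208; vertical flow is upward

Total head at P-2: h = 17.99 m (water level in the standpipe).
Pressure head at P-8: ψ = P/(ρg) = 702.8×1000 / (1000 × 9.81) = 71.64 m.
Total head at P-8: h = z + ψ = -52.90 + 71.64 = 18.74 m.
Δh = h(P-2) − h(P-8) = 17.99 − 18.74 = -0.75 m.
Vertical separation Δz = -16.76 − (-52.90) = 36.14 m.
|i_v| = |Δh| / Δz = 0.75 / 36.14 = 0.0208.
Head is higher in the deep piezometer, so vertical flow is upward (discharge condition).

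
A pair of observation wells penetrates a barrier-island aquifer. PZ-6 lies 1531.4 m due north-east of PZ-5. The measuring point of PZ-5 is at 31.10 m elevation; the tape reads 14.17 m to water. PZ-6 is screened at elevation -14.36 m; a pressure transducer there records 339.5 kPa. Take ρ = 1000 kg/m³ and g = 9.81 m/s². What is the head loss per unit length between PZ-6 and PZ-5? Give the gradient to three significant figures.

Total head at PZ-5: h = 31.10 − 14.17 = 16.93 m.
Pressure head at PZ-6: ψ = P/(ρg) = 339.5×1000 / (1000 × 9.81) = 34.61 m.
Total head at PZ-6: h = z + ψ = -14.36 + 34.61 = 20.25 m.
Head difference: h(PZ-5) − h(PZ-6) = 16.93 − 20.25 = -3.32 m.
Hydraulic gradient: i = |Δh| / L = 3.32 / 1531.4 = 0.00217.

i ≈ 0.00217 m/m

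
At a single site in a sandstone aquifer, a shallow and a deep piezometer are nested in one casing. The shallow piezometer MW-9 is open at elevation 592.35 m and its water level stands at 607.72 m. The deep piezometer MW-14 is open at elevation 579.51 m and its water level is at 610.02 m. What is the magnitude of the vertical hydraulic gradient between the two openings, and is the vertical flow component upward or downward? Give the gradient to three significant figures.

|i_v| ≈ 0.179; vertical flow is upward

Total head at MW-9: h = 607.72 m (water level in the standpipe).
Total head at MW-14: h = 610.02 m.
Δh = h(MW-9) − h(MW-14) = 607.72 − 610.02 = -2.30 m.
Vertical separation Δz = 592.35 − 579.51 = 12.84 m.
|i_v| = |Δh| / Δz = 2.30 / 12.84 = 0.179.
Head is higher in the deep piezometer, so vertical flow is upward (discharge condition).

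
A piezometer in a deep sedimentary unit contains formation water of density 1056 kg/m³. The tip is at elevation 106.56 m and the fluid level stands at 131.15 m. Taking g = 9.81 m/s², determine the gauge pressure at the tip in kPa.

P ≈ 255 kPa

Pressure head ψ = h − z = 131.15 − 106.56 = 24.59 m.
P = ρgψ = 1056 × 9.81 × 24.59 = 254737 Pa ≈ 255 kPa.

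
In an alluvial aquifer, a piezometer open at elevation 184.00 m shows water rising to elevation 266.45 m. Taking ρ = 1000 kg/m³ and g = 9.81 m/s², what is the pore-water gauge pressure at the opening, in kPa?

Pressure head ψ = h − z = 266.45 − 184.00 = 82.45 m.
P = ρgψ = 1000 × 9.81 × 82.45 = 808834 Pa ≈ 809 kPa.

P ≈ 809 kPa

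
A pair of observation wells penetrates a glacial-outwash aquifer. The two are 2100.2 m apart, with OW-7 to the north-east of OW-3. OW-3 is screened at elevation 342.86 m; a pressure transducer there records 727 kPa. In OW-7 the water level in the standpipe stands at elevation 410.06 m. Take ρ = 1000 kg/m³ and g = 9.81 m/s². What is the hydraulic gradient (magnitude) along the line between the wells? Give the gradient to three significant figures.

Pressure head at OW-3: ψ = P/(ρg) = 727×1000 / (1000 × 9.81) = 74.11 m.
Total head at OW-3: h = z + ψ = 342.86 + 74.11 = 416.97 m.
Total head at OW-7: h = 410.06 m (water level in the piezometer is the total head).
Head difference: h(OW-3) − h(OW-7) = 416.97 − 410.06 = 6.91 m.
Hydraulic gradient: i = |Δh| / L = 6.91 / 2100.2 = 0.00329.

i ≈ 0.00329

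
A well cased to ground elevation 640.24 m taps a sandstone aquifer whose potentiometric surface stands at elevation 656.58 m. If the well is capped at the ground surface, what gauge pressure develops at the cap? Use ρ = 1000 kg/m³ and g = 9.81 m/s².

P ≈ 160 kPa

Head above the cap: Δh = 656.58 − 640.24 = 16.34 m.
P = ρgΔh = 1000 × 9.81 × 16.34 = 160295 Pa ≈ 160 kPa.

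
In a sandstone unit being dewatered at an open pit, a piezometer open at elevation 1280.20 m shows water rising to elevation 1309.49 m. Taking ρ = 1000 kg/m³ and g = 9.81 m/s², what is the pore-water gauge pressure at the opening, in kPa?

P ≈ 287 kPa

Pressure head ψ = h − z = 1309.49 − 1280.20 = 29.29 m.
P = ρgψ = 1000 × 9.81 × 29.29 = 287335 Pa ≈ 287 kPa.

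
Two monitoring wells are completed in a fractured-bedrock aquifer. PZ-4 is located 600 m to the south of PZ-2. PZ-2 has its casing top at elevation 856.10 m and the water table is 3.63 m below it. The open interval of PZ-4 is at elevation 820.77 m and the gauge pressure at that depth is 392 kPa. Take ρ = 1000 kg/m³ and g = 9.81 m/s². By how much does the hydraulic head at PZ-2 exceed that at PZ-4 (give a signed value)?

Total head at PZ-2: h = 856.10 − 3.63 = 852.47 m.
Pressure head at PZ-4: ψ = P/(ρg) = 392×1000 / (1000 × 9.81) = 39.96 m.
Total head at PZ-4: h = z + ψ = 820.77 + 39.96 = 860.73 m.
Head difference: h(PZ-2) − h(PZ-4) = 852.47 − 860.73 = -8.26 m.

Δh ≈ -8.26 m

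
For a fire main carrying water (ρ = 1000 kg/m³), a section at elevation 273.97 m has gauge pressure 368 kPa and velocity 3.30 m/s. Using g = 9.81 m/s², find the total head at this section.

h ≈ 312.04 m

Pressure head ψ = P/(ρg) = 368×1000 / (1000 × 9.81) = 37.51 m.
Velocity head = v²/(2g) = 3.30² / (2 × 9.81) = 0.555 m.
h = z + ψ + v²/(2g) = 273.97 + 37.51 + 0.555 = 312.04 m.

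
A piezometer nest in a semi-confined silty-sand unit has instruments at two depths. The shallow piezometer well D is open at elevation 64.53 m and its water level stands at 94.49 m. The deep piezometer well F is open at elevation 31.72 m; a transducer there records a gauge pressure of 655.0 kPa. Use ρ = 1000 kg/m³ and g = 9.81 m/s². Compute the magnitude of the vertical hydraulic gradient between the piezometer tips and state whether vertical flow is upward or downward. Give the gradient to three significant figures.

|i_v| ≈ 0.122; vertical flow is upward

Total head at well D: h = 94.49 m (water level in the standpipe).
Pressure head at well F: ψ = P/(ρg) = 655.0×1000 / (1000 × 9.81) = 66.77 m.
Total head at well F: h = z + ψ = 31.72 + 66.77 = 98.49 m.
Δh = h(well D) − h(well F) = 94.49 − 98.49 = -4.00 m.
Vertical separation Δz = 64.53 − 31.72 = 32.81 m.
|i_v| = |Δh| / Δz = 4.00 / 32.81 = 0.122.
Head is higher in the deep piezometer, so vertical flow is upward (discharge condition).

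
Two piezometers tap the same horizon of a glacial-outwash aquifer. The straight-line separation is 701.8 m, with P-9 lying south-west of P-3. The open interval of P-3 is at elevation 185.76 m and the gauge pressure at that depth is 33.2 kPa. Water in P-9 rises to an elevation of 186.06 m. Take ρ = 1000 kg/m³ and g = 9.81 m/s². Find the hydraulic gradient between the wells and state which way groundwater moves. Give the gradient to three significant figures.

i ≈ 0.00439; groundwater flows toward the south-west

Pressure head at P-3: ψ = P/(ρg) = 33.2×1000 / (1000 × 9.81) = 3.38 m.
Total head at P-3: h = z + ψ = 185.76 + 3.38 = 189.14 m.
Total head at P-9: h = 186.06 m (water level in the piezometer is the total head).
Head difference: h(P-3) − h(P-9) = 189.14 − 186.06 = 3.08 m.
Hydraulic gradient: i = |Δh| / L = 3.08 / 701.8 = 0.00439.
Flow is from higher to lower head: from P-3 toward P-9, i.e. toward the south-west.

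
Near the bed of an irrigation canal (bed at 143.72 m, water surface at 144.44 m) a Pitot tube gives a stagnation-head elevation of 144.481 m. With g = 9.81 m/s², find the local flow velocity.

Near the bed, under hydrostatic conditions, the piezometric head (z + ψ) equals the free-surface elevation, 144.44 m.
Velocity head = total − piezometric = 144.481 − 144.44 = 0.041 m.
v = √(2g·h_v) = √(2 × 9.81 × 0.041) = 0.897 m/s.

v ≈ 0.897 m/s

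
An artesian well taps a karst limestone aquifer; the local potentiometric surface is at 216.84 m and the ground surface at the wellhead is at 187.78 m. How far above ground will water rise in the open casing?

≈ 29.06 m above ground

Water rises to the potentiometric surface, so the rise above ground = 216.84 − 187.78 = 29.06 m.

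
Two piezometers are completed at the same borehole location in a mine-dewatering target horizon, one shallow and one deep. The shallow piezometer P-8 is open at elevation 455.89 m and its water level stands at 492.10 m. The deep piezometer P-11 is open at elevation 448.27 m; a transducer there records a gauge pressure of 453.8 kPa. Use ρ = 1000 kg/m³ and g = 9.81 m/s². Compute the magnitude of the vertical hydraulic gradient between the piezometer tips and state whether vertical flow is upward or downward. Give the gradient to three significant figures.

|i_v| ≈ 0.319; vertical flow is upward

Total head at P-8: h = 492.10 m (water level in the standpipe).
Pressure head at P-11: ψ = P/(ρg) = 453.8×1000 / (1000 × 9.81) = 46.26 m.
Total head at P-11: h = z + ψ = 448.27 + 46.26 = 494.53 m.
Δh = h(P-8) − h(P-11) = 492.10 − 494.53 = -2.43 m.
Vertical separation Δz = 455.89 − 448.27 = 7.62 m.
|i_v| = |Δh| / Δz = 2.43 / 7.62 = 0.319.
Head is higher in the deep piezometer, so vertical flow is upward (discharge condition).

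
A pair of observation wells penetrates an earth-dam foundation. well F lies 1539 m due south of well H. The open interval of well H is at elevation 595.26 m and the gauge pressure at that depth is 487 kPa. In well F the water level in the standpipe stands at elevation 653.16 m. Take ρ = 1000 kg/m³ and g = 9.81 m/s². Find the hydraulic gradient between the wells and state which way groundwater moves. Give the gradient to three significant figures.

i ≈ 0.00537; groundwater flows toward the north

Pressure head at well H: ψ = P/(ρg) = 487×1000 / (1000 × 9.81) = 49.64 m.
Total head at well H: h = z + ψ = 595.26 + 49.64 = 644.90 m.
Total head at well F: h = 653.16 m (water level in the piezometer is the total head).
Head difference: h(well H) − h(well F) = 644.90 − 653.16 = -8.26 m.
Hydraulic gradient: i = |Δh| / L = 8.26 / 1539 = 0.00537.
Flow is from higher to lower head: from well F toward well H, i.e. toward the north.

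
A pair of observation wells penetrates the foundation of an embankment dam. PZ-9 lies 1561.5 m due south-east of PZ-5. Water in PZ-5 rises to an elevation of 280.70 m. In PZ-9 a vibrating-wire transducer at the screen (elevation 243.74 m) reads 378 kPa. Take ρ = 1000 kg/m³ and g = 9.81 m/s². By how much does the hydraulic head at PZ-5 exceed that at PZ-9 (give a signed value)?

Total head at PZ-5: h = 280.70 m (water level in the piezometer is the total head).
Pressure head at PZ-9: ψ = P/(ρg) = 378×1000 / (1000 × 9.81) = 38.53 m.
Total head at PZ-9: h = z + ψ = 243.74 + 38.53 = 282.27 m.
Head difference: h(PZ-5) − h(PZ-9) = 280.70 − 282.27 = -1.57 m.

Δh ≈ -1.57 m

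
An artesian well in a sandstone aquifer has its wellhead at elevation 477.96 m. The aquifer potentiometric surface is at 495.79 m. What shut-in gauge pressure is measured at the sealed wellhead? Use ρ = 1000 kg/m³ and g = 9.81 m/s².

Head above the cap: Δh = 495.79 − 477.96 = 17.83 m.
P = ρgΔh = 1000 × 9.81 × 17.83 = 174912 Pa ≈ 175 kPa.

P ≈ 175 kPa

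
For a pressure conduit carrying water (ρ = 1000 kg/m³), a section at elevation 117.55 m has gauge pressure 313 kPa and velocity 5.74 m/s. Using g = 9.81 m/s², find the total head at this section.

Pressure head ψ = P/(ρg) = 313×1000 / (1000 × 9.81) = 31.91 m.
Velocity head = v²/(2g) = 5.74² / (2 × 9.81) = 1.679 m.
h = z + ψ + v²/(2g) = 117.55 + 31.91 + 1.679 = 151.14 m.

h ≈ 151.14 m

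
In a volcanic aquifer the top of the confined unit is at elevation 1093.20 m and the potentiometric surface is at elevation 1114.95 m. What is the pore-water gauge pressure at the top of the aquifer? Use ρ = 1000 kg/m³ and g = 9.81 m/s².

P ≈ 213 kPa

Pressure head at the aquifer top: ψ = h − z = 1114.95 − 1093.20 = 21.75 m.
P = ρgψ = 1000 × 9.81 × 21.75 = 213368 Pa ≈ 213 kPa.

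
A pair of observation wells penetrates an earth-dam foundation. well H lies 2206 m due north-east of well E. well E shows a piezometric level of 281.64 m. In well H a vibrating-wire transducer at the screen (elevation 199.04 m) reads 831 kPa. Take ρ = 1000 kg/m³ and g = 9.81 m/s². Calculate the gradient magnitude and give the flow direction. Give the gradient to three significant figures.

i ≈ 0.000956; groundwater flows toward the south-west

Total head at well E: h = 281.64 m (water level in the piezometer is the total head).
Pressure head at well H: ψ = P/(ρg) = 831×1000 / (1000 × 9.81) = 84.71 m.
Total head at well H: h = z + ψ = 199.04 + 84.71 = 283.75 m.
Head difference: h(well E) − h(well H) = 281.64 − 283.75 = -2.11 m.
Hydraulic gradient: i = |Δh| / L = 2.11 / 2206 = 0.000956.
Flow is from higher to lower head: from well H toward well E, i.e. toward the south-west.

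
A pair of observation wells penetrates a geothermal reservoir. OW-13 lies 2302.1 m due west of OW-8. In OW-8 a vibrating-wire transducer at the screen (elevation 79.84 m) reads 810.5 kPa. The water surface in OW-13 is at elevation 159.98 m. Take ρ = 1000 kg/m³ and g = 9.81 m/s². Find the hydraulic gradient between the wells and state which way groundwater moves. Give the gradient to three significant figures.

i ≈ 0.00108; groundwater flows toward the west

Pressure head at OW-8: ψ = P/(ρg) = 810.5×1000 / (1000 × 9.81) = 82.62 m.
Total head at OW-8: h = z + ψ = 79.84 + 82.62 = 162.46 m.
Total head at OW-13: h = 159.98 m (water level in the piezometer is the total head).
Head difference: h(OW-8) − h(OW-13) = 162.46 − 159.98 = 2.48 m.
Hydraulic gradient: i = |Δh| / L = 2.48 / 2302.1 = 0.00108.
Flow is from higher to lower head: from OW-8 toward OW-13, i.e. toward the west.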